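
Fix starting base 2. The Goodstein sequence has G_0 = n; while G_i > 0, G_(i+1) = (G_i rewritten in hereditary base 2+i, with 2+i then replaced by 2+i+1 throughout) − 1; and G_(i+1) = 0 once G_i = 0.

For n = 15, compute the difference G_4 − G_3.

307841

G_0=15  [base 2] 2^(2 + 1) + 2^2 + 2 + 1  →[2↦3]→  3^(3 + 1) + 3^3 + 3 + 1 = 112  −1 ⇒ G_1=111
G_1=111  [base 3] 3^(3 + 1) + 3^3 + 3  →[3↦4]→  4^(4 + 1) + 4^4 + 4 = 1284  −1 ⇒ G_2=1283
G_2=1283  [base 4] 4^(4 + 1) + 4^4 + 3  →[4↦5]→  5^(5 + 1) + 5^5 + 3 = 18753  −1 ⇒ G_3=18752
G_3=18752  [base 5] 5^(5 + 1) + 5^5 + 2  →[5↦6]→  6^(6 + 1) + 6^6 + 2 = 326594  −1 ⇒ G_4=326593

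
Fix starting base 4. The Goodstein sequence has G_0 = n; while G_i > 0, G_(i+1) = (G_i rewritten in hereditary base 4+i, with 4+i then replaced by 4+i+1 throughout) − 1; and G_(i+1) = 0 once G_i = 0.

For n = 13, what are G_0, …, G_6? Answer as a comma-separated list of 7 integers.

(0) 13|_4 = 3·4 + 1 ↦ 3·5 + 1|_5 = 16 ⇒ 15
(1) 15|_5 = 3·5 ↦ 3·6|_6 = 18 ⇒ 17
(2) 17|_6 = 2·6 + 5 ↦ 2·7 + 5|_7 = 19 ⇒ 18
(3) 18|_7 = 2·7 + 4 ↦ 2·8 + 4|_8 = 20 ⇒ 19
(4) 19|_8 = 2·8 + 3 ↦ 2·9 + 3|_9 = 21 ⇒ 20
(5) 20|_9 = 2·9 + 2 ↦ 2·10 + 2|_10 = 22 ⇒ 21

13, 15, 17, 18, 19, 20, 21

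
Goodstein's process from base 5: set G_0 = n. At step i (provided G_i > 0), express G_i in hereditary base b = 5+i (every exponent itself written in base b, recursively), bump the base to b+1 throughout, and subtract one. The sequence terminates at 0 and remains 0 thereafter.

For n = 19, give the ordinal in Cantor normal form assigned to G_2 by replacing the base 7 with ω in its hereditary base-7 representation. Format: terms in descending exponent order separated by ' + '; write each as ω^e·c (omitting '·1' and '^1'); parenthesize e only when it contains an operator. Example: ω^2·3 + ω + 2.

base 5: 19 = 3·5 + 4; at 6: 3·6 + 4 = 22; next = 21
base 6: 21 = 3·6 + 3; at 7: 3·7 + 3 = 24; next = 23
base 7: 23 = 3·7 + 2; at 8: 3·8 + 2 = 26; next = 25

ω·3 + 2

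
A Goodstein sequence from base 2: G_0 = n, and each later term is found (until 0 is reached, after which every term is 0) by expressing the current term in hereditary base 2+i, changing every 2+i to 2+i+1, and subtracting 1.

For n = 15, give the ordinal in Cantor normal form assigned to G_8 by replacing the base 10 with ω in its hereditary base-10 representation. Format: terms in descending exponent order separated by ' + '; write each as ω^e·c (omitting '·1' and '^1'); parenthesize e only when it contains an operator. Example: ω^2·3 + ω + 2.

base 2: 15 = 2^(2 + 1) + 2^2 + 2 + 1; at 3: 3^(3 + 1) + 3^3 + 3 + 1 = 112; next = 111
base 3: 111 = 3^(3 + 1) + 3^3 + 3; at 4: 4^(4 + 1) + 4^4 + 4 = 1284; next = 1283
base 4: 1283 = 4^(4 + 1) + 4^4 + 3; at 5: 5^(5 + 1) + 5^5 + 3 = 18753; next = 18752
base 5: 18752 = 5^(5 + 1) + 5^5 + 2; at 6: 6^(6 + 1) + 6^6 + 2 = 326594; next = 326593
base 6: 326593 = 6^(6 + 1) + 6^6 + 1; at 7: 7^(7 + 1) + 7^7 + 1 = 6588345; next = 6588344
base 7: 6588344 = 7^(7 + 1) + 7^7; at 8: 8^(8 + 1) + 8^8 = 150994944; next = 150994943
base 8: 150994943 = 8^(8 + 1) + 7·8^7 + 7·8^6 + 7·8^5 + 7·8^4 + 7·8^3 + 7·8^2 + 7·8 + 7; at 9: 9^(9 + 1) + 7·9^7 + 7·9^6 + 7·9^5 + 7·9^4 + 7·9^3 + 7·9^2 + 7·9 + 7 = 3524450281; next = 3524450280
base 9: 3524450280 = 9^(9 + 1) + 7·9^7 + 7·9^6 + 7·9^5 + 7·9^4 + 7·9^3 + 7·9^2 + 7·9 + 6; at 10: 10^(10 + 1) + 7·10^7 + 7·10^6 + 7·10^5 + 7·10^4 + 7·10^3 + 7·10^2 + 7·10 + 6 = 100077777776; next = 100077777775

ω^(ω + 1) + ω^7·7 + ω^6·7 + ω^5·7 + ω^4·7 + ω^3·7 + ω^2·7 + ω·7 + 5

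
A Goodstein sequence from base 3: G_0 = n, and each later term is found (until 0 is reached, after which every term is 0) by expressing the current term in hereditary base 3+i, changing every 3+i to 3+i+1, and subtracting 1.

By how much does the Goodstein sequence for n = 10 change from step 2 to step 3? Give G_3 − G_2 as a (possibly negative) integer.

3

G_0 = 10. HB_3(10) = 3^2 + 1. Bump = 17. G_1 = 16.
G_1 = 16. HB_4(16) = 4^2. Bump = 25. G_2 = 24.
G_2 = 24. HB_5(24) = 4·5 + 4. Bump = 28. G_3 = 27.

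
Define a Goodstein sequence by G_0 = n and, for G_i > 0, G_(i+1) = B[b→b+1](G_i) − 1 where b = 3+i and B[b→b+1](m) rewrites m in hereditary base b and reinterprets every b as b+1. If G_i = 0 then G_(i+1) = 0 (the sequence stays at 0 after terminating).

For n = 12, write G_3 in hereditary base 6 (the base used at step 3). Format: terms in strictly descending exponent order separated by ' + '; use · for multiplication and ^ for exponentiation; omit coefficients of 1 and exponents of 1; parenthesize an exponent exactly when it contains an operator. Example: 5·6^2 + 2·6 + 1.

i=0: 12 = 3^2 + 3 (b=3); 3→4: 4^2 + 4 = 20; 20−1 = 19
i=1: 19 = 4^2 + 3 (b=4); 4→5: 5^2 + 3 = 28; 28−1 = 27
i=2: 27 = 5^2 + 2 (b=5); 5→6: 6^2 + 2 = 38; 38−1 = 37
i=3: 37 = 6^2 + 1 (b=6); 6→7: 7^2 + 1 = 50; 50−1 = 49

6^2 + 1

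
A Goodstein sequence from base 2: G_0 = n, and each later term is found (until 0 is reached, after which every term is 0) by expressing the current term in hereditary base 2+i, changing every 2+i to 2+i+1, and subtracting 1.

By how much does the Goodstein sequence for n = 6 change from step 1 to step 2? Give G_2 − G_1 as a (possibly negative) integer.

228

step 0: 6 = 2^2 + 2; sub 3 for 2: 3^3 + 3; = 30; G_1 = 30−1 = 29
step 1: 29 = 3^3 + 2; sub 4 for 3: 4^4 + 2; = 258; G_2 = 258−1 = 257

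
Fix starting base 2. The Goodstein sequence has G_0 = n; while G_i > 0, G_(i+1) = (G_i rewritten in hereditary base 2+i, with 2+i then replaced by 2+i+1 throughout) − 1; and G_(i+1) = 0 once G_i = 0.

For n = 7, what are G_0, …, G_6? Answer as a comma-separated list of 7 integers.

G_0 = 7. HB_2(7) = 2^2 + 2 + 1. Bump = 31. G_1 = 30.
G_1 = 30. HB_3(30) = 3^3 + 3. Bump = 260. G_2 = 259.
G_2 = 259. HB_4(259) = 4^4 + 3. Bump = 3128. G_3 = 3127.
G_3 = 3127. HB_5(3127) = 5^5 + 2. Bump = 46658. G_4 = 46657.
G_4 = 46657. HB_6(46657) = 6^6 + 1. Bump = 823544. G_5 = 823543.
G_5 = 823543. HB_7(823543) = 7^7. Bump = 16777216. G_6 = 16777215.

7, 30, 259, 3127, 46657, 823543, 16777215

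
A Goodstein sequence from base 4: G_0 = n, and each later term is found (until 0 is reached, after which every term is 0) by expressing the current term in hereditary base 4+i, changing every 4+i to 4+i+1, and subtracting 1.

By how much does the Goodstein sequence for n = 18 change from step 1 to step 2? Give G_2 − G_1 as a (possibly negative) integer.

step 0: 18 = 4^2 + 2; sub 5 for 4: 5^2 + 2; = 27; G_1 = 27−1 = 26
step 1: 26 = 5^2 + 1; sub 6 for 5: 6^2 + 1; = 37; G_2 = 37−1 = 36

10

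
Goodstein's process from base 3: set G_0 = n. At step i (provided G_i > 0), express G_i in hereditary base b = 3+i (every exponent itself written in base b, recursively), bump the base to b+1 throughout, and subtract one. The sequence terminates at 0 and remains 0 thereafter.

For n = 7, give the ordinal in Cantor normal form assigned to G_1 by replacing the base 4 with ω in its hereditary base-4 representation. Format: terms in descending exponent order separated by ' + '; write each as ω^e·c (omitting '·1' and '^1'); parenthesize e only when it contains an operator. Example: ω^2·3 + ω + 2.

ω·2

7 —HB3→ 2·3 + 1 —bump→ 2·4 + 1 = 9 —(−1)→ 8
8 —HB4→ 2·4 —bump→ 2·5 = 10 —(−1)→ 9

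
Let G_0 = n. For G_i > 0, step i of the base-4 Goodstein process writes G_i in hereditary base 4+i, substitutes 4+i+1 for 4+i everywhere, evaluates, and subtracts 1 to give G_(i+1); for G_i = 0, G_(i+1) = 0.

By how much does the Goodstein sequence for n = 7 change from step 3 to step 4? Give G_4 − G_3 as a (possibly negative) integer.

0

base 4: 7 = 4 + 3; at 5: 5 + 3 = 8; next = 7
base 5: 7 = 5 + 2; at 6: 6 + 2 = 8; next = 7
base 6: 7 = 6 + 1; at 7: 7 + 1 = 8; next = 7
base 7: 7 = 7; at 8: 8 = 8; next = 7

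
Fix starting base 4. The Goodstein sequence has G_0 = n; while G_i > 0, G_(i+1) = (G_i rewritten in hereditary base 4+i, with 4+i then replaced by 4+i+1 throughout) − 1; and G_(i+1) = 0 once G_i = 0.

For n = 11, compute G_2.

i=0: 11 = 2·4 + 3 (b=4); 4→5: 2·5 + 3 = 13; 13−1 = 12
i=1: 12 = 2·5 + 2 (b=5); 5→6: 2·6 + 2 = 14; 14−1 = 13
i=2: 13 = 2·6 + 1 (b=6); 6→7: 2·7 + 1 = 15; 15−1 = 14

13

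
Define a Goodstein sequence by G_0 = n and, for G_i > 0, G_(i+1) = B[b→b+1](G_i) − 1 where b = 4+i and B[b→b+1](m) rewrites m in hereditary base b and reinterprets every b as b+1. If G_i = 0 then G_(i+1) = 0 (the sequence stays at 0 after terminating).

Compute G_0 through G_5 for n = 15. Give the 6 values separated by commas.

15, 17, 19, 21, 23, 24

[0] 15 ≡ 3·4 + 3 (base 4). Lift 5: 18. −1: 17.
[1] 17 ≡ 3·5 + 2 (base 5). Lift 6: 20. −1: 19.
[2] 19 ≡ 3·6 + 1 (base 6). Lift 7: 22. −1: 21.
[3] 21 ≡ 3·7 (base 7). Lift 8: 24. −1: 23.
[4] 23 ≡ 2·8 + 7 (base 8). Lift 9: 25. −1: 24.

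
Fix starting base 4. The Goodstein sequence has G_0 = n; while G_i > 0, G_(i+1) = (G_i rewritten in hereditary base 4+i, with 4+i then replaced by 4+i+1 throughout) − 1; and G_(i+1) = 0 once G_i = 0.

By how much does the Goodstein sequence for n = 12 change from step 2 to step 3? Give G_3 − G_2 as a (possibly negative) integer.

1

i=0: 12 = 3·4 (b=4); 4→5: 3·5 = 15; 15−1 = 14
i=1: 14 = 2·5 + 4 (b=5); 5→6: 2·6 + 4 = 16; 16−1 = 15
i=2: 15 = 2·6 + 3 (b=6); 6→7: 2·7 + 3 = 17; 17−1 = 16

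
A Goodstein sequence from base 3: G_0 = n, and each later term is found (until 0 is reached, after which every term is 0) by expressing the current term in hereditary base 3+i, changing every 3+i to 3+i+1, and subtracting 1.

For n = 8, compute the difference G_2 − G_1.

1

base 3: 8 = 2·3 + 2; at 4: 2·4 + 2 = 10; next = 9
base 4: 9 = 2·4 + 1; at 5: 2·5 + 1 = 11; next = 10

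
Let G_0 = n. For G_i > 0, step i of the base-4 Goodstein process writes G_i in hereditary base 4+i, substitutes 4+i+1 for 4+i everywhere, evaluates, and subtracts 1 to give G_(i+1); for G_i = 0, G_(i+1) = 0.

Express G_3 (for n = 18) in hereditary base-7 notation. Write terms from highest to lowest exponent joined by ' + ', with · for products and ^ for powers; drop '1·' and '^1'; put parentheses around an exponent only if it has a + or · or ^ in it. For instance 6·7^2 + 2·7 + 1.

G_0 = 18. HB_4(18) = 4^2 + 2. Bump = 27. G_1 = 26.
G_1 = 26. HB_5(26) = 5^2 + 1. Bump = 37. G_2 = 36.
G_2 = 36. HB_6(36) = 6^2. Bump = 49. G_3 = 48.
G_3 = 48. HB_7(48) = 6·7 + 6. Bump = 54. G_4 = 53.

6·7 + 6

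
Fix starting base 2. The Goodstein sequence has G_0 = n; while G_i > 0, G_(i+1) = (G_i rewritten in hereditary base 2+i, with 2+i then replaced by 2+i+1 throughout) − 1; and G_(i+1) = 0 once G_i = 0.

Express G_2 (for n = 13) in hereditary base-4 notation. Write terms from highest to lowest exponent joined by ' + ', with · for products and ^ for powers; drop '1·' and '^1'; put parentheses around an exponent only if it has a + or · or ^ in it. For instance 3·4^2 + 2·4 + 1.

4^(4 + 1) + 3·4^3 + 3·4^2 + 3·4 + 3

G_0 = 13. HB_2(13) = 2^(2 + 1) + 2^2 + 1. Bump = 109. G_1 = 108.
G_1 = 108. HB_3(108) = 3^(3 + 1) + 3^3. Bump = 1280. G_2 = 1279.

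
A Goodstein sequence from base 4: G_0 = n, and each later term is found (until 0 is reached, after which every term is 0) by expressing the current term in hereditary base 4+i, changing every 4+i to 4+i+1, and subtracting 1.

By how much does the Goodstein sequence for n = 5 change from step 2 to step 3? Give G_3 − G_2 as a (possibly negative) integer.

-1

[0] 5 ≡ 4 + 1 (base 4). Lift 5: 6. −1: 5.
[1] 5 ≡ 5 (base 5). Lift 6: 6. −1: 5.
[2] 5 ≡ 5 (base 6). Lift 7: 5. −1: 4.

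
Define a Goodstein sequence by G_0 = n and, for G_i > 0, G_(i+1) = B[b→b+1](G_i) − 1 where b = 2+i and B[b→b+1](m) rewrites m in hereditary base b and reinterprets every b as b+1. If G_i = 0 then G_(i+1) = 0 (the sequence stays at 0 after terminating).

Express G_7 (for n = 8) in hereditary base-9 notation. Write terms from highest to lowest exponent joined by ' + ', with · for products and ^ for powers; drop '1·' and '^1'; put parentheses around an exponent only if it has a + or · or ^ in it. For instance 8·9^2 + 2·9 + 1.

i=0: 8 = 2^(2 + 1) (b=2); 2→3: 3^(3 + 1) = 81; 81−1 = 80
i=1: 80 = 2·3^3 + 2·3^2 + 2·3 + 2 (b=3); 3→4: 2·4^4 + 2·4^2 + 2·4 + 2 = 554; 554−1 = 553
i=2: 553 = 2·4^4 + 2·4^2 + 2·4 + 1 (b=4); 4→5: 2·5^5 + 2·5^2 + 2·5 + 1 = 6311; 6311−1 = 6310
i=3: 6310 = 2·5^5 + 2·5^2 + 2·5 (b=5); 5→6: 2·6^6 + 2·6^2 + 2·6 = 93396; 93396−1 = 93395
i=4: 93395 = 2·6^6 + 2·6^2 + 6 + 5 (b=6); 6→7: 2·7^7 + 2·7^2 + 7 + 5 = 1647196; 1647196−1 = 1647195
i=5: 1647195 = 2·7^7 + 2·7^2 + 7 + 4 (b=7); 7→8: 2·8^8 + 2·8^2 + 8 + 4 = 33554572; 33554572−1 = 33554571
i=6: 33554571 = 2·8^8 + 2·8^2 + 8 + 3 (b=8); 8→9: 2·9^9 + 2·9^2 + 9 + 3 = 774841152; 774841152−1 = 774841151
i=7: 774841151 = 2·9^9 + 2·9^2 + 9 + 2 (b=9); 9→10: 2·10^10 + 2·10^2 + 10 + 2 = 20000000212; 20000000212−1 = 20000000211

2·9^9 + 2·9^2 + 9 + 2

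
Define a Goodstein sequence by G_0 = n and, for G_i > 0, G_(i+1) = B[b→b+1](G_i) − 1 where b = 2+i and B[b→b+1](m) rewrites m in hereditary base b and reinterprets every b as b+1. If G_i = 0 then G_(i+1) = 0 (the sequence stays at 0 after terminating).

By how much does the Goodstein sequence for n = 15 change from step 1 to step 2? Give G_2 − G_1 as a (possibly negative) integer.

1172

[0] 15 ≡ 2^(2 + 1) + 2^2 + 2 + 1 (base 2). Lift 3: 112. −1: 111.
[1] 111 ≡ 3^(3 + 1) + 3^3 + 3 (base 3). Lift 4: 1284. −1: 1283.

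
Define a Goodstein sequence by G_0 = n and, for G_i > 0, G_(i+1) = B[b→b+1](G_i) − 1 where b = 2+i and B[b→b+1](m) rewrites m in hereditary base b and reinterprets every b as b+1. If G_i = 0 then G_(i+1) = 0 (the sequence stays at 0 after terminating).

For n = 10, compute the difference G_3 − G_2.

14600

10 —HB2→ 2^(2 + 1) + 2 —bump→ 3^(3 + 1) + 3 = 84 —(−1)→ 83
83 —HB3→ 3^(3 + 1) + 2 —bump→ 4^(4 + 1) + 2 = 1026 —(−1)→ 1025
1025 —HB4→ 4^(4 + 1) + 1 —bump→ 5^(5 + 1) + 1 = 15626 —(−1)→ 15625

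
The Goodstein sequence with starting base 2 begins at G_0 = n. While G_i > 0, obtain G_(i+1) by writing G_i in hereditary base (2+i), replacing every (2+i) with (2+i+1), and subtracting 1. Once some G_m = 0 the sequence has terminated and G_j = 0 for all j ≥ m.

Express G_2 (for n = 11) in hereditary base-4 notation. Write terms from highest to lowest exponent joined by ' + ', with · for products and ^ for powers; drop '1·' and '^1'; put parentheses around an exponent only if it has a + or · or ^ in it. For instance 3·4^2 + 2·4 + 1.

4^(4 + 1) + 3

11 —HB2→ 2^(2 + 1) + 2 + 1 —bump→ 3^(3 + 1) + 3 + 1 = 85 —(−1)→ 84
84 —HB3→ 3^(3 + 1) + 3 —bump→ 4^(4 + 1) + 4 = 1028 —(−1)→ 1027
1027 —HB4→ 4^(4 + 1) + 3 —bump→ 5^(5 + 1) + 3 = 15628 —(−1)→ 15627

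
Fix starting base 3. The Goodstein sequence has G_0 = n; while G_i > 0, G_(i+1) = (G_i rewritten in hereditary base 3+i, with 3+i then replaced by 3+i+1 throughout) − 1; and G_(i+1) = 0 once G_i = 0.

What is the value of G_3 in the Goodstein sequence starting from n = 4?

3

G_0=4  [base 3] 3 + 1  →[3↦4]→  4 + 1 = 5  −1 ⇒ G_1=4
G_1=4  [base 4] 4  →[4↦5]→  5 = 5  −1 ⇒ G_2=4
G_2=4  [base 5] 4  →[5↦6]→  4 = 4  −1 ⇒ G_3=3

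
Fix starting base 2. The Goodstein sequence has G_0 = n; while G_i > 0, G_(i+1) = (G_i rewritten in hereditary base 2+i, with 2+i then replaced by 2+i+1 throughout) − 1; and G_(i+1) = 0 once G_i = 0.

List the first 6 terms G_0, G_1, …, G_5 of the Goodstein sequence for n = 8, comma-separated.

(0) 8|_2 = 2^(2 + 1) ↦ 3^(3 + 1)|_3 = 81 ⇒ 80
(1) 80|_3 = 2·3^3 + 2·3^2 + 2·3 + 2 ↦ 2·4^4 + 2·4^2 + 2·4 + 2|_4 = 554 ⇒ 553
(2) 553|_4 = 2·4^4 + 2·4^2 + 2·4 + 1 ↦ 2·5^5 + 2·5^2 + 2·5 + 1|_5 = 6311 ⇒ 6310
(3) 6310|_5 = 2·5^5 + 2·5^2 + 2·5 ↦ 2·6^6 + 2·6^2 + 2·6|_6 = 93396 ⇒ 93395
(4) 93395|_6 = 2·6^6 + 2·6^2 + 6 + 5 ↦ 2·7^7 + 2·7^2 + 7 + 5|_7 = 1647196 ⇒ 1647195

8, 80, 553, 6310, 93395, 1647195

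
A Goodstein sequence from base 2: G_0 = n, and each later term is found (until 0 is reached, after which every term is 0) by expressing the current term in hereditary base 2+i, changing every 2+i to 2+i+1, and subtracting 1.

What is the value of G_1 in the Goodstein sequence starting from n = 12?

107

G_0 = 12. HB_2(12) = 2^(2 + 1) + 2^2. Bump = 108. G_1 = 107.
G_1 = 107. HB_3(107) = 3^(3 + 1) + 2·3^2 + 2·3 + 2. Bump = 1066. G_2 = 1065.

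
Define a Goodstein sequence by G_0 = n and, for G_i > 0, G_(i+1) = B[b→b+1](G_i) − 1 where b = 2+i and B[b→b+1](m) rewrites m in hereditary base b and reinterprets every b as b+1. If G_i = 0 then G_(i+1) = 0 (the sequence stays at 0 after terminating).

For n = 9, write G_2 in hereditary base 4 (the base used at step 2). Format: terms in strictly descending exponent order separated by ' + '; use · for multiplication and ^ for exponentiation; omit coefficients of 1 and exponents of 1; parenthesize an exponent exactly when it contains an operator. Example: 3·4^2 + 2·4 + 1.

9 —HB2→ 2^(2 + 1) + 1 —bump→ 3^(3 + 1) + 1 = 82 —(−1)→ 81
81 —HB3→ 3^(3 + 1) —bump→ 4^(4 + 1) = 1024 —(−1)→ 1023
1023 —HB4→ 3·4^4 + 3·4^3 + 3·4^2 + 3·4 + 3 —bump→ 3·5^5 + 3·5^3 + 3·5^2 + 3·5 + 3 = 9843 —(−1)→ 9842

3·4^4 + 3·4^3 + 3·4^2 + 3·4 + 3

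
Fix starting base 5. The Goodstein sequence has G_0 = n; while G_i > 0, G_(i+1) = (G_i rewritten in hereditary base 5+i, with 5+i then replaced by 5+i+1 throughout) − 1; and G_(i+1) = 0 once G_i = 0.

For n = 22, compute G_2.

28

G_0 = 22. HB_5(22) = 4·5 + 2. Bump = 26. G_1 = 25.
G_1 = 25. HB_6(25) = 4·6 + 1. Bump = 29. G_2 = 28.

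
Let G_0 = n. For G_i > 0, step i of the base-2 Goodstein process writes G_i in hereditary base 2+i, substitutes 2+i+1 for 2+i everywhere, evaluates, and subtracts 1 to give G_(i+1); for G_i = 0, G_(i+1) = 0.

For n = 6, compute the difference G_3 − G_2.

2868

(0) 6|_2 = 2^2 + 2 ↦ 3^3 + 3|_3 = 30 ⇒ 29
(1) 29|_3 = 3^3 + 2 ↦ 4^4 + 2|_4 = 258 ⇒ 257
(2) 257|_4 = 4^4 + 1 ↦ 5^5 + 1|_5 = 3126 ⇒ 3125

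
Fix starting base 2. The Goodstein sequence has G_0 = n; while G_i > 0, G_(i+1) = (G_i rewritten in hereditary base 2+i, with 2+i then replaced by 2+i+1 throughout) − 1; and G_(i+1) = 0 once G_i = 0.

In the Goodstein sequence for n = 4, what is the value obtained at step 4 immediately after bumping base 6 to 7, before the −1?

110

[0] 4 ≡ 2^2 (base 2). Lift 3: 27. −1: 26.
[1] 26 ≡ 2·3^2 + 2·3 + 2 (base 3). Lift 4: 42. −1: 41.
[2] 41 ≡ 2·4^2 + 2·4 + 1 (base 4). Lift 5: 61. −1: 60.
[3] 60 ≡ 2·5^2 + 2·5 (base 5). Lift 6: 84. −1: 83.
[4] 83 ≡ 2·6^2 + 6 + 5 (base 6). Lift 7: 110. −1: 109.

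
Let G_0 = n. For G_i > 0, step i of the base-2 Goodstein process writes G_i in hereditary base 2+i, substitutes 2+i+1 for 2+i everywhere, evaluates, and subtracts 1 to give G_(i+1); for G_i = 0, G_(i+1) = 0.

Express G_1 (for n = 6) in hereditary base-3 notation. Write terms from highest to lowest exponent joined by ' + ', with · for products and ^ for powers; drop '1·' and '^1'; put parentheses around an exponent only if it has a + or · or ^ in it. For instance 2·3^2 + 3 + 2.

G_0 = 6. HB_2(6) = 2^2 + 2. Bump = 30. G_1 = 29.
G_1 = 29. HB_3(29) = 3^3 + 2. Bump = 258. G_2 = 257.

3^3 + 2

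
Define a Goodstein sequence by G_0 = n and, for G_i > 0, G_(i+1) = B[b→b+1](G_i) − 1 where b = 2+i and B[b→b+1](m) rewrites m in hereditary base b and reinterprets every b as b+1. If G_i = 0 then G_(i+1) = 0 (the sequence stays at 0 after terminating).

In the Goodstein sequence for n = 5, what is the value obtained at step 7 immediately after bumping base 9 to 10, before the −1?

3326

G_0=5  [base 2] 2^2 + 1  →[2↦3]→  3^3 + 1 = 28  −1 ⇒ G_1=27
G_1=27  [base 3] 3^3  →[3↦4]→  4^4 = 256  −1 ⇒ G_2=255
G_2=255  [base 4] 3·4^3 + 3·4^2 + 3·4 + 3  →[4↦5]→  3·5^3 + 3·5^2 + 3·5 + 3 = 468  −1 ⇒ G_3=467
G_3=467  [base 5] 3·5^3 + 3·5^2 + 3·5 + 2  →[5↦6]→  3·6^3 + 3·6^2 + 3·6 + 2 = 776  −1 ⇒ G_4=775
G_4=775  [base 6] 3·6^3 + 3·6^2 + 3·6 + 1  →[6↦7]→  3·7^3 + 3·7^2 + 3·7 + 1 = 1198  −1 ⇒ G_5=1197
G_5=1197  [base 7] 3·7^3 + 3·7^2 + 3·7  →[7↦8]→  3·8^3 + 3·8^2 + 3·8 = 1752  −1 ⇒ G_6=1751
G_6=1751  [base 8] 3·8^3 + 3·8^2 + 2·8 + 7  →[8↦9]→  3·9^3 + 3·9^2 + 2·9 + 7 = 2455  −1 ⇒ G_7=2454
G_7=2454  [base 9] 3·9^3 + 3·9^2 + 2·9 + 6  →[9↦10]→  3·10^3 + 3·10^2 + 2·10 + 6 = 3326  −1 ⇒ G_8=3325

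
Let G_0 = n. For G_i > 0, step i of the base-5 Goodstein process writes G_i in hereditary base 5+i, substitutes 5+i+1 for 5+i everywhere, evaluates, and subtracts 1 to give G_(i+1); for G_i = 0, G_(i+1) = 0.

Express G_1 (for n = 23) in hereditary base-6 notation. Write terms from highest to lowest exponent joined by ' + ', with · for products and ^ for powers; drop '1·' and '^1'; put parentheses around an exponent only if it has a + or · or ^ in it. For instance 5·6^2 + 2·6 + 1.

G_0 = 23. HB_5(23) = 4·5 + 3. Bump = 27. G_1 = 26.
G_1 = 26. HB_6(26) = 4·6 + 2. Bump = 30. G_2 = 29.

4·6 + 2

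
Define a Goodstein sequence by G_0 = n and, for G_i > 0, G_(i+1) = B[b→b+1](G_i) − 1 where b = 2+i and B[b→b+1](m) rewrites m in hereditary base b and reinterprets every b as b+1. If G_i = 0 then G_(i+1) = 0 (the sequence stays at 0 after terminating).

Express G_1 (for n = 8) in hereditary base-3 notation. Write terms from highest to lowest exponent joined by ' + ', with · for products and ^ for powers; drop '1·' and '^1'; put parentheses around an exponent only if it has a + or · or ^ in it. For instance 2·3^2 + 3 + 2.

2·3^3 + 2·3^2 + 2·3 + 2

base 2: 8 = 2^(2 + 1); at 3: 3^(3 + 1) = 81; next = 80
base 3: 80 = 2·3^3 + 2·3^2 + 2·3 + 2; at 4: 2·4^4 + 2·4^2 + 2·4 + 2 = 554; next = 553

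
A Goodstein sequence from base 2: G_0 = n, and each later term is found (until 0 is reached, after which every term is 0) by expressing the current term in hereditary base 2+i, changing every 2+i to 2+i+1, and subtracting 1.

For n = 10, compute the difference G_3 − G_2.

14600

10 —HB2→ 2^(2 + 1) + 2 —bump→ 3^(3 + 1) + 3 = 84 —(−1)→ 83
83 —HB3→ 3^(3 + 1) + 2 —bump→ 4^(4 + 1) + 2 = 1026 —(−1)→ 1025
1025 —HB4→ 4^(4 + 1) + 1 —bump→ 5^(5 + 1) + 1 = 15626 —(−1)→ 15625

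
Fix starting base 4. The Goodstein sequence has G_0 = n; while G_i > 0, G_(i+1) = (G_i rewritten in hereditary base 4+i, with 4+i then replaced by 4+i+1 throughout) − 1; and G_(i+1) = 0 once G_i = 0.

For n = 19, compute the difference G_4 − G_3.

i=0: 19 = 4^2 + 3 (b=4); 4→5: 5^2 + 3 = 28; 28−1 = 27
i=1: 27 = 5^2 + 2 (b=5); 5→6: 6^2 + 2 = 38; 38−1 = 37
i=2: 37 = 6^2 + 1 (b=6); 6→7: 7^2 + 1 = 50; 50−1 = 49
i=3: 49 = 7^2 (b=7); 7→8: 8^2 = 64; 64−1 = 63

14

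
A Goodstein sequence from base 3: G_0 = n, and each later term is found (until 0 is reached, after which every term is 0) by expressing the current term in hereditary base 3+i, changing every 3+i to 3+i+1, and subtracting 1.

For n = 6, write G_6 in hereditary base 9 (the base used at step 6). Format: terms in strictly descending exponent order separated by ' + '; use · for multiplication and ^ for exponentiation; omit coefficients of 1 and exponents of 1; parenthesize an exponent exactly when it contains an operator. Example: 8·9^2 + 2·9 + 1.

6

6 —HB3→ 2·3 —bump→ 2·4 = 8 —(−1)→ 7
7 —HB4→ 4 + 3 —bump→ 5 + 3 = 8 —(−1)→ 7
7 —HB5→ 5 + 2 —bump→ 6 + 2 = 8 —(−1)→ 7
7 —HB6→ 6 + 1 —bump→ 7 + 1 = 8 —(−1)→ 7
7 —HB7→ 7 —bump→ 8 = 8 —(−1)→ 7
7 —HB8→ 7 —bump→ 7 = 7 —(−1)→ 6
6 —HB9→ 6 —bump→ 6 = 6 —(−1)→ 5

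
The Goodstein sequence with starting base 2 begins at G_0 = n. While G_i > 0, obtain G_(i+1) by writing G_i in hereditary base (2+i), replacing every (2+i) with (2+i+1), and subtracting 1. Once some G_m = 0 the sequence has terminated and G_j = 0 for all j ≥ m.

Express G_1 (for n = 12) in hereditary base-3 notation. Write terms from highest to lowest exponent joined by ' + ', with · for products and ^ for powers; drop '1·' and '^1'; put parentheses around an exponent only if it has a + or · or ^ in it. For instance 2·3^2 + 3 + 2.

3^(3 + 1) + 2·3^2 + 2·3 + 2

base 2: 12 = 2^(2 + 1) + 2^2; at 3: 3^(3 + 1) + 3^3 = 108; next = 107
base 3: 107 = 3^(3 + 1) + 2·3^2 + 2·3 + 2; at 4: 4^(4 + 1) + 2·4^2 + 2·4 + 2 = 1066; next = 1065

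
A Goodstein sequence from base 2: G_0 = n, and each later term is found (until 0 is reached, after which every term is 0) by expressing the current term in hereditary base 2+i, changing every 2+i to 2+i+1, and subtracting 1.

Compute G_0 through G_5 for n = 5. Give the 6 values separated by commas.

5, 27, 255, 467, 775, 1197

G_0=5  [base 2] 2^2 + 1  →[2↦3]→  3^3 + 1 = 28  −1 ⇒ G_1=27
G_1=27  [base 3] 3^3  →[3↦4]→  4^4 = 256  −1 ⇒ G_2=255
G_2=255  [base 4] 3·4^3 + 3·4^2 + 3·4 + 3  →[4↦5]→  3·5^3 + 3·5^2 + 3·5 + 3 = 468  −1 ⇒ G_3=467
G_3=467  [base 5] 3·5^3 + 3·5^2 + 3·5 + 2  →[5↦6]→  3·6^3 + 3·6^2 + 3·6 + 2 = 776  −1 ⇒ G_4=775
G_4=775  [base 6] 3·6^3 + 3·6^2 + 3·6 + 1  →[6↦7]→  3·7^3 + 3·7^2 + 3·7 + 1 = 1198  −1 ⇒ G_5=1197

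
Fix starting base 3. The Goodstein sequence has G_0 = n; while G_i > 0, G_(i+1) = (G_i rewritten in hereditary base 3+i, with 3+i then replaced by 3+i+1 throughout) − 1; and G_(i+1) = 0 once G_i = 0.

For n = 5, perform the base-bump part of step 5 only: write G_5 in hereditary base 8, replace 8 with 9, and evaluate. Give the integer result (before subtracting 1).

3

[0] 5 ≡ 3 + 2 (base 3). Lift 4: 6. −1: 5.
[1] 5 ≡ 4 + 1 (base 4). Lift 5: 6. −1: 5.
[2] 5 ≡ 5 (base 5). Lift 6: 6. −1: 5.
[3] 5 ≡ 5 (base 6). Lift 7: 5. −1: 4.
[4] 4 ≡ 4 (base 7). Lift 8: 4. −1: 3.
[5] 3 ≡ 3 (base 8). Lift 9: 3. −1: 2.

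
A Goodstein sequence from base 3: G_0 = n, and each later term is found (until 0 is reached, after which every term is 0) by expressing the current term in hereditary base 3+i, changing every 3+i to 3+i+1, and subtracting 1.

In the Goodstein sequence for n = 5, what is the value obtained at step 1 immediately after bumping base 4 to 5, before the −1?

6

i=0: 5 = 3 + 2 (b=3); 3→4: 4 + 2 = 6; 6−1 = 5
i=1: 5 = 4 + 1 (b=4); 4→5: 5 + 1 = 6; 6−1 = 5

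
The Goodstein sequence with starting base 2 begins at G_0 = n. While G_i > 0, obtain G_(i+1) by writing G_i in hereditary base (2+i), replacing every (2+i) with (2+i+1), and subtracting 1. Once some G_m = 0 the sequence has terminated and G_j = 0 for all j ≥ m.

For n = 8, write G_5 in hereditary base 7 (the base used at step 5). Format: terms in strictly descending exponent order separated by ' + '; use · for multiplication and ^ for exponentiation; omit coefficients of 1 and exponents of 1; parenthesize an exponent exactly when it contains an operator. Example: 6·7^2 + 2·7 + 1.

2·7^7 + 2·7^2 + 7 + 4

step 0: 8 = 2^(2 + 1); sub 3 for 2: 3^(3 + 1); = 81; G_1 = 81−1 = 80
step 1: 80 = 2·3^3 + 2·3^2 + 2·3 + 2; sub 4 for 3: 2·4^4 + 2·4^2 + 2·4 + 2; = 554; G_2 = 554−1 = 553
step 2: 553 = 2·4^4 + 2·4^2 + 2·4 + 1; sub 5 for 4: 2·5^5 + 2·5^2 + 2·5 + 1; = 6311; G_3 = 6311−1 = 6310
step 3: 6310 = 2·5^5 + 2·5^2 + 2·5; sub 6 for 5: 2·6^6 + 2·6^2 + 2·6; = 93396; G_4 = 93396−1 = 93395
step 4: 93395 = 2·6^6 + 2·6^2 + 6 + 5; sub 7 for 6: 2·7^7 + 2·7^2 + 7 + 5; = 1647196; G_5 = 1647196−1 = 1647195
step 5: 1647195 = 2·7^7 + 2·7^2 + 7 + 4; sub 8 for 7: 2·8^8 + 2·8^2 + 8 + 4; = 33554572; G_6 = 33554572−1 = 33554571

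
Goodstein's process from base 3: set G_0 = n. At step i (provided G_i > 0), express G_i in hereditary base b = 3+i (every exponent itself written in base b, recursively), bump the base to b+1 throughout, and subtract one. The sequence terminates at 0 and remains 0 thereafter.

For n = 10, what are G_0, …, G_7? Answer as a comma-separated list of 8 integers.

10, 16, 24, 27, 30, 33, 36, 39

10 —HB3→ 3^2 + 1 —bump→ 4^2 + 1 = 17 —(−1)→ 16
16 —HB4→ 4^2 —bump→ 5^2 = 25 —(−1)→ 24
24 —HB5→ 4·5 + 4 —bump→ 4·6 + 4 = 28 —(−1)→ 27
27 —HB6→ 4·6 + 3 —bump→ 4·7 + 3 = 31 —(−1)→ 30
30 —HB7→ 4·7 + 2 —bump→ 4·8 + 2 = 34 —(−1)→ 33
33 —HB8→ 4·8 + 1 —bump→ 4·9 + 1 = 37 —(−1)→ 36
36 —HB9→ 4·9 —bump→ 4·10 = 40 —(−1)→ 39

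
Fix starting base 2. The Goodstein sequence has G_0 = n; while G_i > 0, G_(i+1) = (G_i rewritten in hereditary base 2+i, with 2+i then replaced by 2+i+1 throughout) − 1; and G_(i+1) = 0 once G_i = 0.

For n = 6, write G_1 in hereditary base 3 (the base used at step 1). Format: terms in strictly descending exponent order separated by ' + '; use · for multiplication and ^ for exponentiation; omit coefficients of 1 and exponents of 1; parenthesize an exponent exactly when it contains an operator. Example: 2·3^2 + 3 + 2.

step 0: 6 = 2^2 + 2; sub 3 for 2: 3^3 + 3; = 30; G_1 = 30−1 = 29
step 1: 29 = 3^3 + 2; sub 4 for 3: 4^4 + 2; = 258; G_2 = 258−1 = 257

3^3 + 2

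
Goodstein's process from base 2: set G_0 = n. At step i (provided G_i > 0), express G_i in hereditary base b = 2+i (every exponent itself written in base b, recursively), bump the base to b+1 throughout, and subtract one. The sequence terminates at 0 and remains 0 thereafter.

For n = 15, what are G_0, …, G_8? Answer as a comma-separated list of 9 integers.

i=0: 15 = 2^(2 + 1) + 2^2 + 2 + 1 (b=2); 2→3: 3^(3 + 1) + 3^3 + 3 + 1 = 112; 112−1 = 111
i=1: 111 = 3^(3 + 1) + 3^3 + 3 (b=3); 3→4: 4^(4 + 1) + 4^4 + 4 = 1284; 1284−1 = 1283
i=2: 1283 = 4^(4 + 1) + 4^4 + 3 (b=4); 4→5: 5^(5 + 1) + 5^5 + 3 = 18753; 18753−1 = 18752
i=3: 18752 = 5^(5 + 1) + 5^5 + 2 (b=5); 5→6: 6^(6 + 1) + 6^6 + 2 = 326594; 326594−1 = 326593
i=4: 326593 = 6^(6 + 1) + 6^6 + 1 (b=6); 6→7: 7^(7 + 1) + 7^7 + 1 = 6588345; 6588345−1 = 6588344
i=5: 6588344 = 7^(7 + 1) + 7^7 (b=7); 7→8: 8^(8 + 1) + 8^8 = 150994944; 150994944−1 = 150994943
i=6: 150994943 = 8^(8 + 1) + 7·8^7 + 7·8^6 + 7·8^5 + 7·8^4 + 7·8^3 + 7·8^2 + 7·8 + 7 (b=8); 8→9: 9^(9 + 1) + 7·9^7 + 7·9^6 + 7·9^5 + 7·9^4 + 7·9^3 + 7·9^2 + 7·9 + 7 = 3524450281; 3524450281−1 = 3524450280
i=7: 3524450280 = 9^(9 + 1) + 7·9^7 + 7·9^6 + 7·9^5 + 7·9^4 + 7·9^3 + 7·9^2 + 7·9 + 6 (b=9); 9→10: 10^(10 + 1) + 7·10^7 + 7·10^6 + 7·10^5 + 7·10^4 + 7·10^3 + 7·10^2 + 7·10 + 6 = 100077777776; 100077777776−1 = 100077777775

15, 111, 1283, 18752, 326593, 6588344, 150994943, 3524450280, 100077777775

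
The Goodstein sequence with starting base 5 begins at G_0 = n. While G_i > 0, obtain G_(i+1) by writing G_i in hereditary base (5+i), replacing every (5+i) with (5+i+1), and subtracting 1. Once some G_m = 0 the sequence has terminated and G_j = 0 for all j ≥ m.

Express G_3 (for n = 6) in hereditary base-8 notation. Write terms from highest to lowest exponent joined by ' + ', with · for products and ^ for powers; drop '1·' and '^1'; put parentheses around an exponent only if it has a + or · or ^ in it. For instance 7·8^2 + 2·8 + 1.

step 0: 6 = 5 + 1; sub 6 for 5: 6 + 1; = 7; G_1 = 7−1 = 6
step 1: 6 = 6; sub 7 for 6: 7; = 7; G_2 = 7−1 = 6
step 2: 6 = 6; sub 8 for 7: 6; = 6; G_3 = 6−1 = 5
step 3: 5 = 5; sub 9 for 8: 5; = 5; G_4 = 5−1 = 4

5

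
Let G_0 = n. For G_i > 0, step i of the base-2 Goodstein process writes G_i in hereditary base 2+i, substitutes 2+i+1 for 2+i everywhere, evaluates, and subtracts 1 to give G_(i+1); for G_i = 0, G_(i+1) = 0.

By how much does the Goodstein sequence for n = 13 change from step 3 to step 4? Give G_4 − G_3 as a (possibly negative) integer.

264619

[0] 13 ≡ 2^(2 + 1) + 2^2 + 1 (base 2). Lift 3: 109. −1: 108.
[1] 108 ≡ 3^(3 + 1) + 3^3 (base 3). Lift 4: 1280. −1: 1279.
[2] 1279 ≡ 4^(4 + 1) + 3·4^3 + 3·4^2 + 3·4 + 3 (base 4). Lift 5: 16093. −1: 16092.
[3] 16092 ≡ 5^(5 + 1) + 3·5^3 + 3·5^2 + 3·5 + 2 (base 5). Lift 6: 280712. −1: 280711.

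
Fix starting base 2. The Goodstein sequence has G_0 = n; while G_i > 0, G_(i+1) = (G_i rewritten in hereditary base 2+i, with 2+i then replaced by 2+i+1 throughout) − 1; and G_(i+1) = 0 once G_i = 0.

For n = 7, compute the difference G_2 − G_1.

[0] 7 ≡ 2^2 + 2 + 1 (base 2). Lift 3: 31. −1: 30.
[1] 30 ≡ 3^3 + 3 (base 3). Lift 4: 260. −1: 259.

229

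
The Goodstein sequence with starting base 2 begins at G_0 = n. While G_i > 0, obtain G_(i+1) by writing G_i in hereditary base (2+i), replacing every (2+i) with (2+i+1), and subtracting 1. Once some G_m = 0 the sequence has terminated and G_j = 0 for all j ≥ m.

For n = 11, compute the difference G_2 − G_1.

i=0: 11 = 2^(2 + 1) + 2 + 1 (b=2); 2→3: 3^(3 + 1) + 3 + 1 = 85; 85−1 = 84
i=1: 84 = 3^(3 + 1) + 3 (b=3); 3→4: 4^(4 + 1) + 4 = 1028; 1028−1 = 1027

943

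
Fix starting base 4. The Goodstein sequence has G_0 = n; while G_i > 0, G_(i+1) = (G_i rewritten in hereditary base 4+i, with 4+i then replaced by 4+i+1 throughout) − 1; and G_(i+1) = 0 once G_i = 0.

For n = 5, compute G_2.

5

i=0: 5 = 4 + 1 (b=4); 4→5: 5 + 1 = 6; 6−1 = 5
i=1: 5 = 5 (b=5); 5→6: 6 = 6; 6−1 = 5
i=2: 5 = 5 (b=6); 6→7: 5 = 5; 5−1 = 4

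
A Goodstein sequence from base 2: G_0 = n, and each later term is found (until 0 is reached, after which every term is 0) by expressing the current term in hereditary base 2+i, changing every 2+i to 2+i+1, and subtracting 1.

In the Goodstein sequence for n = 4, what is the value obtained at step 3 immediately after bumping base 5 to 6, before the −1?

G_0=4  [base 2] 2^2  →[2↦3]→  3^3 = 27  −1 ⇒ G_1=26
G_1=26  [base 3] 2·3^2 + 2·3 + 2  →[3↦4]→  2·4^2 + 2·4 + 2 = 42  −1 ⇒ G_2=41
G_2=41  [base 4] 2·4^2 + 2·4 + 1  →[4↦5]→  2·5^2 + 2·5 + 1 = 61  −1 ⇒ G_3=60
G_3=60  [base 5] 2·5^2 + 2·5  →[5↦6]→  2·6^2 + 2·6 = 84  −1 ⇒ G_4=83

84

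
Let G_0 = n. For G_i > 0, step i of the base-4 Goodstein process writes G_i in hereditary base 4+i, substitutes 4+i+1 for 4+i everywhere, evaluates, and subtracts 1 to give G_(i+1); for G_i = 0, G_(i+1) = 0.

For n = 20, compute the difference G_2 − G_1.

10

base 4: 20 = 4^2 + 4; at 5: 5^2 + 5 = 30; next = 29
base 5: 29 = 5^2 + 4; at 6: 6^2 + 4 = 40; next = 39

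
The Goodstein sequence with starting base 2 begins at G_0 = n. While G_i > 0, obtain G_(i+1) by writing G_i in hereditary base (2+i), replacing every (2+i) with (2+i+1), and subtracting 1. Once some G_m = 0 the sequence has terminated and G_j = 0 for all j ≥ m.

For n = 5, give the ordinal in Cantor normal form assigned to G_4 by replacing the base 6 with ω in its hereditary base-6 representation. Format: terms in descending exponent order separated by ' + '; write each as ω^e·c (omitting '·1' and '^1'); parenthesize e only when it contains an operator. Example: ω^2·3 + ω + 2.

G_0 = 5. HB_2(5) = 2^2 + 1. Bump = 28. G_1 = 27.
G_1 = 27. HB_3(27) = 3^3. Bump = 256. G_2 = 255.
G_2 = 255. HB_4(255) = 3·4^3 + 3·4^2 + 3·4 + 3. Bump = 468. G_3 = 467.
G_3 = 467. HB_5(467) = 3·5^3 + 3·5^2 + 3·5 + 2. Bump = 776. G_4 = 775.

ω^3·3 + ω^2·3 + ω·3 + 1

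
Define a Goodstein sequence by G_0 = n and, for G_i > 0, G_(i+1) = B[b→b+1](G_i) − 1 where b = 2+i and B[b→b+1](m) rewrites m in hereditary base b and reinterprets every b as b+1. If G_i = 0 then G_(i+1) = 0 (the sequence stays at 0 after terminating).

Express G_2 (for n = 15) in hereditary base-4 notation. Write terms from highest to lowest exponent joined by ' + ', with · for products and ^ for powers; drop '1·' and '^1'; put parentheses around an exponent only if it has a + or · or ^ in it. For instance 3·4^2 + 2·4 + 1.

4^(4 + 1) + 4^4 + 3

i=0: 15 = 2^(2 + 1) + 2^2 + 2 + 1 (b=2); 2→3: 3^(3 + 1) + 3^3 + 3 + 1 = 112; 112−1 = 111
i=1: 111 = 3^(3 + 1) + 3^3 + 3 (b=3); 3→4: 4^(4 + 1) + 4^4 + 4 = 1284; 1284−1 = 1283
i=2: 1283 = 4^(4 + 1) + 4^4 + 3 (b=4); 4→5: 5^(5 + 1) + 5^5 + 3 = 18753; 18753−1 = 18752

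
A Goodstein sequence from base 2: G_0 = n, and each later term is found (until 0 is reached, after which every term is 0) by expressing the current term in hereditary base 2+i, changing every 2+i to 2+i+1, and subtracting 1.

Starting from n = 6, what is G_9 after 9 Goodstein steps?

885775

i=0: 6 = 2^2 + 2 (b=2); 2→3: 3^3 + 3 = 30; 30−1 = 29
i=1: 29 = 3^3 + 2 (b=3); 3→4: 4^4 + 2 = 258; 258−1 = 257
i=2: 257 = 4^4 + 1 (b=4); 4→5: 5^5 + 1 = 3126; 3126−1 = 3125
i=3: 3125 = 5^5 (b=5); 5→6: 6^6 = 46656; 46656−1 = 46655
i=4: 46655 = 5·6^5 + 5·6^4 + 5·6^3 + 5·6^2 + 5·6 + 5 (b=6); 6→7: 5·7^5 + 5·7^4 + 5·7^3 + 5·7^2 + 5·7 + 5 = 98040; 98040−1 = 98039
i=5: 98039 = 5·7^5 + 5·7^4 + 5·7^3 + 5·7^2 + 5·7 + 4 (b=7); 7→8: 5·8^5 + 5·8^4 + 5·8^3 + 5·8^2 + 5·8 + 4 = 187244; 187244−1 = 187243
i=6: 187243 = 5·8^5 + 5·8^4 + 5·8^3 + 5·8^2 + 5·8 + 3 (b=8); 8→9: 5·9^5 + 5·9^4 + 5·9^3 + 5·9^2 + 5·9 + 3 = 332148; 332148−1 = 332147
i=7: 332147 = 5·9^5 + 5·9^4 + 5·9^3 + 5·9^2 + 5·9 + 2 (b=9); 9→10: 5·10^5 + 5·10^4 + 5·10^3 + 5·10^2 + 5·10 + 2 = 555552; 555552−1 = 555551
i=8: 555551 = 5·10^5 + 5·10^4 + 5·10^3 + 5·10^2 + 5·10 + 1 (b=10); 10→11: 5·11^5 + 5·11^4 + 5·11^3 + 5·11^2 + 5·11 + 1 = 885776; 885776−1 = 885775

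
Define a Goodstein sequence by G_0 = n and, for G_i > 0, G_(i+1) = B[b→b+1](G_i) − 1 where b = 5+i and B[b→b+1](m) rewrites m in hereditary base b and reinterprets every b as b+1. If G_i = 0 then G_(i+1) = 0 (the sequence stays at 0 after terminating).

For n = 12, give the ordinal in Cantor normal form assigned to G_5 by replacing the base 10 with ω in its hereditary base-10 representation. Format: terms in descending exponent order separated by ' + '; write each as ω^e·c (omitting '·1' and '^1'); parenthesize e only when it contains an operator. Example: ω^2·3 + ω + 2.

12 —HB5→ 2·5 + 2 —bump→ 2·6 + 2 = 14 —(−1)→ 13
13 —HB6→ 2·6 + 1 —bump→ 2·7 + 1 = 15 —(−1)→ 14
14 —HB7→ 2·7 —bump→ 2·8 = 16 —(−1)→ 15
15 —HB8→ 8 + 7 —bump→ 9 + 7 = 16 —(−1)→ 15
15 —HB9→ 9 + 6 —bump→ 10 + 6 = 16 —(−1)→ 15
15 —HB10→ 10 + 5 —bump→ 11 + 5 = 16 —(−1)→ 15

ω + 5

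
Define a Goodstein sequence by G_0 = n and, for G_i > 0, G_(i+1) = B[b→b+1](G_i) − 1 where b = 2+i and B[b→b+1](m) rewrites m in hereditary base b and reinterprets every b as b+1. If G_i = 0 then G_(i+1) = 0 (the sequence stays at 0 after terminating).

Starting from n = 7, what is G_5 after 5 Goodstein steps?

823543

G_0 = 7. HB_2(7) = 2^2 + 2 + 1. Bump = 31. G_1 = 30.
G_1 = 30. HB_3(30) = 3^3 + 3. Bump = 260. G_2 = 259.
G_2 = 259. HB_4(259) = 4^4 + 3. Bump = 3128. G_3 = 3127.
G_3 = 3127. HB_5(3127) = 5^5 + 2. Bump = 46658. G_4 = 46657.
G_4 = 46657. HB_6(46657) = 6^6 + 1. Bump = 823544. G_5 = 823543.
G_5 = 823543. HB_7(823543) = 7^7. Bump = 16777216. G_6 = 16777215.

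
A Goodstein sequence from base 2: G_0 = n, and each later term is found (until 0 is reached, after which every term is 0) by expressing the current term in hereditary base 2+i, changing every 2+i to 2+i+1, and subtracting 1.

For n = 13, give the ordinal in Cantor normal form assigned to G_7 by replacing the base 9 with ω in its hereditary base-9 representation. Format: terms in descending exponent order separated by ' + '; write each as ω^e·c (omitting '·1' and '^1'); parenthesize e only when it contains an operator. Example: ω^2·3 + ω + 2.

ω^(ω + 1) + ω^3·3 + ω^2·3 + ω·2 + 6

i=0: 13 = 2^(2 + 1) + 2^2 + 1 (b=2); 2→3: 3^(3 + 1) + 3^3 + 1 = 109; 109−1 = 108
i=1: 108 = 3^(3 + 1) + 3^3 (b=3); 3→4: 4^(4 + 1) + 4^4 = 1280; 1280−1 = 1279
i=2: 1279 = 4^(4 + 1) + 3·4^3 + 3·4^2 + 3·4 + 3 (b=4); 4→5: 5^(5 + 1) + 3·5^3 + 3·5^2 + 3·5 + 3 = 16093; 16093−1 = 16092
i=3: 16092 = 5^(5 + 1) + 3·5^3 + 3·5^2 + 3·5 + 2 (b=5); 5→6: 6^(6 + 1) + 3·6^3 + 3·6^2 + 3·6 + 2 = 280712; 280712−1 = 280711
i=4: 280711 = 6^(6 + 1) + 3·6^3 + 3·6^2 + 3·6 + 1 (b=6); 6→7: 7^(7 + 1) + 3·7^3 + 3·7^2 + 3·7 + 1 = 5765999; 5765999−1 = 5765998
i=5: 5765998 = 7^(7 + 1) + 3·7^3 + 3·7^2 + 3·7 (b=7); 7→8: 8^(8 + 1) + 3·8^3 + 3·8^2 + 3·8 = 134219480; 134219480−1 = 134219479
i=6: 134219479 = 8^(8 + 1) + 3·8^3 + 3·8^2 + 2·8 + 7 (b=8); 8→9: 9^(9 + 1) + 3·9^3 + 3·9^2 + 2·9 + 7 = 3486786856; 3486786856−1 = 3486786855
i=7: 3486786855 = 9^(9 + 1) + 3·9^3 + 3·9^2 + 2·9 + 6 (b=9); 9→10: 10^(10 + 1) + 3·10^3 + 3·10^2 + 2·10 + 6 = 100000003326; 100000003326−1 = 100000003325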